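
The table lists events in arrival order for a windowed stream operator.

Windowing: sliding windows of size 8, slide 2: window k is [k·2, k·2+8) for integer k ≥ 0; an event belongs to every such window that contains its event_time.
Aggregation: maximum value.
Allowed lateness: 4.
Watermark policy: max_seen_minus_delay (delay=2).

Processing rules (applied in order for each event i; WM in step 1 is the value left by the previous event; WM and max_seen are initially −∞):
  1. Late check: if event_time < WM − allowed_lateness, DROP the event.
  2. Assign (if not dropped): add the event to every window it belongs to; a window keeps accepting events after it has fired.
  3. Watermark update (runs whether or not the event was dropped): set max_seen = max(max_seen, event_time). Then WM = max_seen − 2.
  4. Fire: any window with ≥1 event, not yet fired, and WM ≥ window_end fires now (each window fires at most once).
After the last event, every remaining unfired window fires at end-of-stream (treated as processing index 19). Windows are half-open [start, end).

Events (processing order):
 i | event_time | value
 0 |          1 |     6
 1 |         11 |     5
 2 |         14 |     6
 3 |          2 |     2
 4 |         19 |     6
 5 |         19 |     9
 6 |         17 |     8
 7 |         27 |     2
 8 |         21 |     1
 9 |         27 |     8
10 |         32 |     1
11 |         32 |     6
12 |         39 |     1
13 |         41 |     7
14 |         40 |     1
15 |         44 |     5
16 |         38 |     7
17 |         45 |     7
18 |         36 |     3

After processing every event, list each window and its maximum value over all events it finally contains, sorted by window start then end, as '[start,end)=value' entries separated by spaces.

i=0 t=1 v=6: → [0,8); WM=-1
i=1 t=11 v=5: → [10,18),[8,16),[6,14),[4,12); WM=9; [0,8) fires=6
i=2 t=14 v=6: → [14,22),[12,20),[10,18),[8,16); WM=12; [4,12) fires=5
i=3 t=2 v=2: DROP (t<12-4); WM=12
i=4 t=19 v=6: → [18,26),[16,24),[14,22),[12,20); WM=17; [6,14) fires=5 [8,16) fires=6
i=5 t=19 v=9: → [18,26),[16,24),[14,22),[12,20); WM=17
i=6 t=17 v=8: → [16,24),[14,22),[12,20),[10,18); WM=17
i=7 t=27 v=2: → [26,34),[24,32),[22,30),[20,28); WM=25; [10,18) fires=8 [12,20) fires=9 [14,22) fires=9 [16,24) fires=9
i=8 t=21 v=1: → [20,28),[18,26),[16,24),[14,22); WM=25
i=9 t=27 v=8: → [26,34),[24,32),[22,30),[20,28); WM=25
i=10 t=32 v=1: → [32,40),[30,38),[28,36),[26,34); WM=30; [18,26) fires=9 [20,28) fires=8 [22,30) fires=8
i=11 t=32 v=6: → [32,40),[30,38),[28,36),[26,34); WM=30
i=12 t=39 v=1: → [38,46),[36,44),[34,42),[32,40); WM=37; [24,32) fires=8 [26,34) fires=8 [28,36) fires=6
i=13 t=41 v=7: → [40,48),[38,46),[36,44),[34,42); WM=39; [30,38) fires=6
i=14 t=40 v=1: → [40,48),[38,46),[36,44),[34,42); WM=39
i=15 t=44 v=5: → [44,52),[42,50),[40,48),[38,46); WM=42; [32,40) fires=6 [34,42) fires=7
i=16 t=38 v=7: → [38,46),[36,44),[34,42),[32,40); WM=42
i=17 t=45 v=7: → [44,52),[42,50),[40,48),[38,46); WM=43
i=18 t=36 v=3: DROP (t<43-4); WM=43

[0,8)=6 [4,12)=5 [6,14)=5 [8,16)=6 [10,18)=8 [12,20)=9 [14,22)=9 [16,24)=9 [18,26)=9 [20,28)=8 [22,30)=8 [24,32)=8 [26,34)=8 [28,36)=6 [30,38)=6 [32,40)=7 [34,42)=7 [36,44)=7 [38,46)=7 [40,48)=7 [42,50)=7 [44,52)=7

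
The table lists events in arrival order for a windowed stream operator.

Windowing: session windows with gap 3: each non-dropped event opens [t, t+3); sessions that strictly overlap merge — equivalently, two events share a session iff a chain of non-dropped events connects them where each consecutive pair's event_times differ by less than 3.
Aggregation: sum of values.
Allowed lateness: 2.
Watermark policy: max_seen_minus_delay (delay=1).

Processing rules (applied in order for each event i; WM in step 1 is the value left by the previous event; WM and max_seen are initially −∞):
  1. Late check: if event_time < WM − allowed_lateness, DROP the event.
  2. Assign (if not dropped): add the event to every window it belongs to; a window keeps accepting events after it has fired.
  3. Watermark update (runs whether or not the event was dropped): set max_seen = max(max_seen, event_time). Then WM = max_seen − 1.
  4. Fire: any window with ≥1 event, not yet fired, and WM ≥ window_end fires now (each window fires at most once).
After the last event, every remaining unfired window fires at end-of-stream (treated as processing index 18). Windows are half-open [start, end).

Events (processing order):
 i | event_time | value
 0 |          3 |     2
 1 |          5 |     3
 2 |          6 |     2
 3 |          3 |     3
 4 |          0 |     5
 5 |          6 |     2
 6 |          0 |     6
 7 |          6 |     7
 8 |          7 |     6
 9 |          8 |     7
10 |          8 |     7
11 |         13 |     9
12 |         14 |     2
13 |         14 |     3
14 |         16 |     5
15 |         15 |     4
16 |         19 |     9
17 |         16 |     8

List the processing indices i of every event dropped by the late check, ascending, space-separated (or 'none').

i=0 t=3 v=2: → [3,6); WM=2
i=1 t=5 v=3: → [3,8); WM=4
i=2 t=6 v=2: → [3,9); WM=5
i=3 t=3 v=3: → [3,9); WM=5
i=4 t=0 v=5: DROP (t<5-2); WM=5
i=5 t=6 v=2: → [3,9); WM=5
i=6 t=0 v=6: DROP (t<5-2); WM=5
i=7 t=6 v=7: → [3,9); WM=5
i=8 t=7 v=6: → [3,10); WM=6
i=9 t=8 v=7: → [3,11); WM=7
i=10 t=8 v=7: → [3,11); WM=7
i=11 t=13 v=9: → [13,16); WM=12
i=12 t=14 v=2: → [13,17); WM=13
i=13 t=14 v=3: → [13,17); WM=13
i=14 t=16 v=5: → [13,19); WM=15
i=15 t=15 v=4: → [13,19); WM=15
i=16 t=19 v=9: → [19,22); WM=18
i=17 t=16 v=8: → [13,19); WM=18

4 6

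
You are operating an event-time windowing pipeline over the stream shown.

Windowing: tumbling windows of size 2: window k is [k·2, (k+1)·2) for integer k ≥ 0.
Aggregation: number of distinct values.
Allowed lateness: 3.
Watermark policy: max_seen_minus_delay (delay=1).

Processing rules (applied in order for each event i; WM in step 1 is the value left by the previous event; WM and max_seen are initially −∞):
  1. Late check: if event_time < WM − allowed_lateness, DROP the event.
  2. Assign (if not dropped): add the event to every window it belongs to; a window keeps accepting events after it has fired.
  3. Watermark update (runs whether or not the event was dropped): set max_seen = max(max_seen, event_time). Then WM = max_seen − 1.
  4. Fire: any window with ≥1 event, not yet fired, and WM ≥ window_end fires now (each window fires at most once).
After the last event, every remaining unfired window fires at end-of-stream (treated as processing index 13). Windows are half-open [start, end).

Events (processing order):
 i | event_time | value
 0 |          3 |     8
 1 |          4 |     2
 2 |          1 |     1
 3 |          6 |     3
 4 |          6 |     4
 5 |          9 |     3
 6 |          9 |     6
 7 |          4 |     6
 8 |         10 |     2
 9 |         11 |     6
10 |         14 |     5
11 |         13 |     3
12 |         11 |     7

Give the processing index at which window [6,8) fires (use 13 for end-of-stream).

5

i=0 t=3 v=8: → [2,4); WM=2
i=1 t=4 v=2: → [4,6); WM=3
i=2 t=1 v=1: → [0,2); WM=3; [0,2) fires=1
i=3 t=6 v=3: → [6,8); WM=5; [2,4) fires=1
i=4 t=6 v=4: → [6,8); WM=5
i=5 t=9 v=3: → [8,10); WM=8; [4,6) fires=1 [6,8) fires=2
i=6 t=9 v=6: → [8,10); WM=8
i=7 t=4 v=6: DROP (t<8-3); WM=8
i=8 t=10 v=2: → [10,12); WM=9
i=9 t=11 v=6: → [10,12); WM=10; [8,10) fires=2
i=10 t=14 v=5: → [14,16); WM=13; [10,12) fires=2
i=11 t=13 v=3: → [12,14); WM=13
i=12 t=11 v=7: → [10,12); WM=13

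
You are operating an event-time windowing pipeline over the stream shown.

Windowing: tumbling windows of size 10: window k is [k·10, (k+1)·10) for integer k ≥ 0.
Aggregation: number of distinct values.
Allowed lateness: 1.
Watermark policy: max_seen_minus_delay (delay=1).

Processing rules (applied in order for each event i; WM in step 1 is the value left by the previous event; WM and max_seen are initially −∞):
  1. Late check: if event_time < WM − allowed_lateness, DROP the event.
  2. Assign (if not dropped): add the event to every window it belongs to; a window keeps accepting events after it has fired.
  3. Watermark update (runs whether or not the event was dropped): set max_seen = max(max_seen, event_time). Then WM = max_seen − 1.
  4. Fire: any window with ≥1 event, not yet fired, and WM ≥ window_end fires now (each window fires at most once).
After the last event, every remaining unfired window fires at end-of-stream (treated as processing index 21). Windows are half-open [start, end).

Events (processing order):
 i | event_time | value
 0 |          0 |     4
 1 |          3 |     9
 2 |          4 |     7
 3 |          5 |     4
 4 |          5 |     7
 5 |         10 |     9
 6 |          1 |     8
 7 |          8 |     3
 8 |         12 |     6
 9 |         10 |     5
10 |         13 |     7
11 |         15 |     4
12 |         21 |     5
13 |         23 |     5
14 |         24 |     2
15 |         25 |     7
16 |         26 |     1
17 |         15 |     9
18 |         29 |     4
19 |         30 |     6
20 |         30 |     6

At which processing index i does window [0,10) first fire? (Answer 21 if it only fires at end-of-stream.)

8

i=0 t=0 v=4: → [0,10); WM=-1
i=1 t=3 v=9: → [0,10); WM=2
i=2 t=4 v=7: → [0,10); WM=3
i=3 t=5 v=4: → [0,10); WM=4
i=4 t=5 v=7: → [0,10); WM=4
i=5 t=10 v=9: → [10,20); WM=9
i=6 t=1 v=8: DROP (t<9-1); WM=9
i=7 t=8 v=3: → [0,10); WM=9
i=8 t=12 v=6: → [10,20); WM=11; [0,10) fires=4
i=9 t=10 v=5: → [10,20); WM=11
i=10 t=13 v=7: → [10,20); WM=12
i=11 t=15 v=4: → [10,20); WM=14
i=12 t=21 v=5: → [20,30); WM=20; [10,20) fires=5
i=13 t=23 v=5: → [20,30); WM=22
i=14 t=24 v=2: → [20,30); WM=23
i=15 t=25 v=7: → [20,30); WM=24
i=16 t=26 v=1: → [20,30); WM=25
i=17 t=15 v=9: DROP (t<25-1); WM=25
i=18 t=29 v=4: → [20,30); WM=28
i=19 t=30 v=6: → [30,40); WM=29
i=20 t=30 v=6: → [30,40); WM=29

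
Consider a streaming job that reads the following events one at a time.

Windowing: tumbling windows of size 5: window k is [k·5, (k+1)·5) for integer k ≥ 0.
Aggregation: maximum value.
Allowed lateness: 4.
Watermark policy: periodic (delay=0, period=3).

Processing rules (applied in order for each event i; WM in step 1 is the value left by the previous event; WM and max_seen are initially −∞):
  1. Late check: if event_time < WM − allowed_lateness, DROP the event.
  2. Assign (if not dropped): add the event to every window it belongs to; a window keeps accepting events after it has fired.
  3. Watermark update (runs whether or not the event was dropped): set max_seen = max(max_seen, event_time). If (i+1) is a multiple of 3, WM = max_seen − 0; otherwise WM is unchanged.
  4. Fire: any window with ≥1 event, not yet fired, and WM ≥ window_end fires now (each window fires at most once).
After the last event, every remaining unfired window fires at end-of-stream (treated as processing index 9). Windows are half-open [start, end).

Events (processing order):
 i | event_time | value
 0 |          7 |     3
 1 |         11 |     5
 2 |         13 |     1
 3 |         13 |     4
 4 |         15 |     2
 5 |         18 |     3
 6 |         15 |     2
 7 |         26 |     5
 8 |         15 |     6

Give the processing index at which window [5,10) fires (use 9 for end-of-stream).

2

i=0 t=7 v=3: → [5,10); WM=−∞
i=1 t=11 v=5: → [10,15); WM=−∞
i=2 t=13 v=1: → [10,15); WM=13; [5,10) fires=3
i=3 t=13 v=4: → [10,15); WM=13
i=4 t=15 v=2: → [15,20); WM=13
i=5 t=18 v=3: → [15,20); WM=18; [10,15) fires=5
i=6 t=15 v=2: → [15,20); WM=18
i=7 t=26 v=5: → [25,30); WM=18
i=8 t=15 v=6: → [15,20); WM=26; [15,20) fires=6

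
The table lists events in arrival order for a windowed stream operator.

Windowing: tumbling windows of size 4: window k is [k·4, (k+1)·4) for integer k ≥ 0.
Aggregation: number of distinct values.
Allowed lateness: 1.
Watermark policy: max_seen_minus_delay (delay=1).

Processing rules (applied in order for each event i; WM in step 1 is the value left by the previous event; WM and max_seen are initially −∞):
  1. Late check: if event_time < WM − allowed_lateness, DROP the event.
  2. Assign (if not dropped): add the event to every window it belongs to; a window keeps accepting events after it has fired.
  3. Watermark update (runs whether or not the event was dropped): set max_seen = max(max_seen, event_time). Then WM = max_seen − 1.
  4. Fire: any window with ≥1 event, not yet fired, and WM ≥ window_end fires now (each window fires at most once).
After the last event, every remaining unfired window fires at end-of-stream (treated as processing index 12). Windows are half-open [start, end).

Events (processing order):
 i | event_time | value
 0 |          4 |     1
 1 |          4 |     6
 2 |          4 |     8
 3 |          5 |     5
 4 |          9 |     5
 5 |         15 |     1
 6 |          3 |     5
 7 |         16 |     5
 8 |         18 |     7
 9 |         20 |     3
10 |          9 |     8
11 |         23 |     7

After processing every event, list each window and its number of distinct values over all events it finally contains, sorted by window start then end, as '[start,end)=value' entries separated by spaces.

[4,8)=4 [8,12)=1 [12,16)=1 [16,20)=2 [20,24)=2

i=0 t=4 v=1: → [4,8); WM=3
i=1 t=4 v=6: → [4,8); WM=3
i=2 t=4 v=8: → [4,8); WM=3
i=3 t=5 v=5: → [4,8); WM=4
i=4 t=9 v=5: → [8,12); WM=8; [4,8) fires=4
i=5 t=15 v=1: → [12,16); WM=14; [8,12) fires=1
i=6 t=3 v=5: DROP (t<14-1); WM=14
i=7 t=16 v=5: → [16,20); WM=15
i=8 t=18 v=7: → [16,20); WM=17; [12,16) fires=1
i=9 t=20 v=3: → [20,24); WM=19
i=10 t=9 v=8: DROP (t<19-1); WM=19
i=11 t=23 v=7: → [20,24); WM=22; [16,20) fires=2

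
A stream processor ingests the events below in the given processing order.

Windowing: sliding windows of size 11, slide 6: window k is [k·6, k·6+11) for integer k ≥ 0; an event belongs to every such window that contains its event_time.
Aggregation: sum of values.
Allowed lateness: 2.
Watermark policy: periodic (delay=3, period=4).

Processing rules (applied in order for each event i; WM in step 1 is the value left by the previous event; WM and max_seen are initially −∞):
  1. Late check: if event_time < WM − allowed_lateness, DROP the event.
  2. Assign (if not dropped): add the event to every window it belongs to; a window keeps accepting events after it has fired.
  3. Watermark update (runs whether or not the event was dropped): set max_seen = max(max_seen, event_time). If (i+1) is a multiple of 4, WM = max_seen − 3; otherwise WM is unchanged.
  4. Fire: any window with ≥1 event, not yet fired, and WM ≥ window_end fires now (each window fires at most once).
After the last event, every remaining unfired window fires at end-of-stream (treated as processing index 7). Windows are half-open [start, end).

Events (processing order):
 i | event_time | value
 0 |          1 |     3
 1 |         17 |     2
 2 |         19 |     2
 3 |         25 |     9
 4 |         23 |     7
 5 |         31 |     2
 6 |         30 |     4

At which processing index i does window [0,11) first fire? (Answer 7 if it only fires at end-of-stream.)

i=0 t=1 v=3: → [0,11); WM=−∞
i=1 t=17 v=2: → [12,23); WM=−∞
i=2 t=19 v=2: → [18,29),[12,23); WM=−∞
i=3 t=25 v=9: → [24,35),[18,29); WM=22; [0,11) fires=3
i=4 t=23 v=7: → [18,29); WM=22
i=5 t=31 v=2: → [30,41),[24,35); WM=22
i=6 t=30 v=4: → [30,41),[24,35); WM=22

3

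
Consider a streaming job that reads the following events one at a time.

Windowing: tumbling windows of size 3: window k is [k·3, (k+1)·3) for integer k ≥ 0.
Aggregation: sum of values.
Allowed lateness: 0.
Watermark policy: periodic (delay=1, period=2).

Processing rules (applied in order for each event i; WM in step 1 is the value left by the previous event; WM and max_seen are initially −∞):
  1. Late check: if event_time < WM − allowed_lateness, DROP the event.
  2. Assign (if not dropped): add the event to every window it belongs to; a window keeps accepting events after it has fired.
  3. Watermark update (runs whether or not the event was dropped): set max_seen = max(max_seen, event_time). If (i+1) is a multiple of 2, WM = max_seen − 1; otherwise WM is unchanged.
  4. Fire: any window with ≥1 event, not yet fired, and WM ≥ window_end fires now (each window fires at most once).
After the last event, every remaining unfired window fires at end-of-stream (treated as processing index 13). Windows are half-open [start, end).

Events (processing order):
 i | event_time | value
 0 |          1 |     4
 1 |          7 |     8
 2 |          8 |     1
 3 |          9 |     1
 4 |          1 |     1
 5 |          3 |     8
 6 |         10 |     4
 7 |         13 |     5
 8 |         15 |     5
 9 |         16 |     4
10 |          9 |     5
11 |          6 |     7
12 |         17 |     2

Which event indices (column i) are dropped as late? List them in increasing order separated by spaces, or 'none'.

i=0 t=1 v=4: → [0,3); WM=−∞
i=1 t=7 v=8: → [6,9); WM=6; [0,3) fires=4
i=2 t=8 v=1: → [6,9); WM=6
i=3 t=9 v=1: → [9,12); WM=8
i=4 t=1 v=1: DROP (t<8-0); WM=8
i=5 t=3 v=8: DROP (t<8-0); WM=8
i=6 t=10 v=4: → [9,12); WM=8
i=7 t=13 v=5: → [12,15); WM=12; [6,9) fires=9 [9,12) fires=5
i=8 t=15 v=5: → [15,18); WM=12
i=9 t=16 v=4: → [15,18); WM=15; [12,15) fires=5
i=10 t=9 v=5: DROP (t<15-0); WM=15
i=11 t=6 v=7: DROP (t<15-0); WM=15
i=12 t=17 v=2: → [15,18); WM=15

4 5 10 11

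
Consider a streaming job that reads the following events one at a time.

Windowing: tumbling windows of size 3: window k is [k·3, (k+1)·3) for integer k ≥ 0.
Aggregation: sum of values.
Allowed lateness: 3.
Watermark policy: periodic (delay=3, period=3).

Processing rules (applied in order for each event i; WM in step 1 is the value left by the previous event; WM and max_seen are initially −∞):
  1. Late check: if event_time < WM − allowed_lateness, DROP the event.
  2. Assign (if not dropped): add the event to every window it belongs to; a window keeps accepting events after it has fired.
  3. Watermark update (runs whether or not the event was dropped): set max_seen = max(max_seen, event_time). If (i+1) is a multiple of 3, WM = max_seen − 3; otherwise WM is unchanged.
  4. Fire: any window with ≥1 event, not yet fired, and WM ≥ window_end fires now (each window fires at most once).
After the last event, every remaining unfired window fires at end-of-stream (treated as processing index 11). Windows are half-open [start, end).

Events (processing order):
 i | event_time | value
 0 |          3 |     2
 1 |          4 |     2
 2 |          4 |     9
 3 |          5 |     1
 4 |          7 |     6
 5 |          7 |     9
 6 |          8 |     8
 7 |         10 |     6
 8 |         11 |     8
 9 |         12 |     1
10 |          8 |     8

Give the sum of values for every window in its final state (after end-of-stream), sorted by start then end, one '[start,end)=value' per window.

[3,6)=14 [6,9)=31 [9,12)=14 [12,15)=1

i=0 t=3 v=2: → [3,6); WM=−∞
i=1 t=4 v=2: → [3,6); WM=−∞
i=2 t=4 v=9: → [3,6); WM=1
i=3 t=5 v=1: → [3,6); WM=1
i=4 t=7 v=6: → [6,9); WM=1
i=5 t=7 v=9: → [6,9); WM=4
i=6 t=8 v=8: → [6,9); WM=4
i=7 t=10 v=6: → [9,12); WM=4
i=8 t=11 v=8: → [9,12); WM=8; [3,6) fires=14
i=9 t=12 v=1: → [12,15); WM=8
i=10 t=8 v=8: → [6,9); WM=8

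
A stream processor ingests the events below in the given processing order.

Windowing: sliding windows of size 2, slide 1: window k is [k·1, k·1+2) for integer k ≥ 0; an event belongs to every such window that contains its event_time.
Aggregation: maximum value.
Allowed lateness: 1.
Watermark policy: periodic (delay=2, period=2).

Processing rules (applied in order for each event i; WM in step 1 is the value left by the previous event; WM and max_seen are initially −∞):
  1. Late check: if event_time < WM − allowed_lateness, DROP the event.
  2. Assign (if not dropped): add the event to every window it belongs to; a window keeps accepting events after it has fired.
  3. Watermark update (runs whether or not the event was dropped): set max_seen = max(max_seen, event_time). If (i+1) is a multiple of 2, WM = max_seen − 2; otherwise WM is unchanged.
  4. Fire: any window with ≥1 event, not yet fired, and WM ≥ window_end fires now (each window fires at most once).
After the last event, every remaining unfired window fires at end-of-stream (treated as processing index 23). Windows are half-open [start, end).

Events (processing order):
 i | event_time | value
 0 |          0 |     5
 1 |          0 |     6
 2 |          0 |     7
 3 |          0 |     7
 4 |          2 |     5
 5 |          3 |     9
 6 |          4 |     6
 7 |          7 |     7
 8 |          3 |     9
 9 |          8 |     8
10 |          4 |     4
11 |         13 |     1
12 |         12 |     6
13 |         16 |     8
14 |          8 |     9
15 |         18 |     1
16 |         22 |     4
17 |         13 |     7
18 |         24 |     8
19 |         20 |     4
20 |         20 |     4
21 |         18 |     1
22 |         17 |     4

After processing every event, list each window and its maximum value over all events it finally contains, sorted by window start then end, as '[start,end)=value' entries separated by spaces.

i=0 t=0 v=5: → [0,2); WM=−∞
i=1 t=0 v=6: → [0,2); WM=-2
i=2 t=0 v=7: → [0,2); WM=-2
i=3 t=0 v=7: → [0,2); WM=-2
i=4 t=2 v=5: → [2,4),[1,3); WM=-2
i=5 t=3 v=9: → [3,5),[2,4); WM=1
i=6 t=4 v=6: → [4,6),[3,5); WM=1
i=7 t=7 v=7: → [7,9),[6,8); WM=5; [0,2) fires=7 [1,3) fires=5 [2,4) fires=9 [3,5) fires=9
i=8 t=3 v=9: DROP (t<5-1); WM=5
i=9 t=8 v=8: → [8,10),[7,9); WM=6; [4,6) fires=6
i=10 t=4 v=4: DROP (t<6-1); WM=6
i=11 t=13 v=1: → [13,15),[12,14); WM=11; [6,8) fires=7 [7,9) fires=8 [8,10) fires=8
i=12 t=12 v=6: → [12,14),[11,13); WM=11
i=13 t=16 v=8: → [16,18),[15,17); WM=14; [11,13) fires=6 [12,14) fires=6
i=14 t=8 v=9: DROP (t<14-1); WM=14
i=15 t=18 v=1: → [18,20),[17,19); WM=16; [13,15) fires=1
i=16 t=22 v=4: → [22,24),[21,23); WM=16
i=17 t=13 v=7: DROP (t<16-1); WM=20; [15,17) fires=8 [16,18) fires=8 [17,19) fires=1 [18,20) fires=1
i=18 t=24 v=8: → [24,26),[23,25); WM=20
i=19 t=20 v=4: → [20,22),[19,21); WM=22; [19,21) fires=4 [20,22) fires=4
i=20 t=20 v=4: DROP (t<22-1); WM=22
i=21 t=18 v=1: DROP (t<22-1); WM=22
i=22 t=17 v=4: DROP (t<22-1); WM=22

[0,2)=7 [1,3)=5 [2,4)=9 [3,5)=9 [4,6)=6 [6,8)=7 [7,9)=8 [8,10)=8 [11,13)=6 [12,14)=6 [13,15)=1 [15,17)=8 [16,18)=8 [17,19)=1 [18,20)=1 [19,21)=4 [20,22)=4 [21,23)=4 [22,24)=4 [23,25)=8 [24,26)=8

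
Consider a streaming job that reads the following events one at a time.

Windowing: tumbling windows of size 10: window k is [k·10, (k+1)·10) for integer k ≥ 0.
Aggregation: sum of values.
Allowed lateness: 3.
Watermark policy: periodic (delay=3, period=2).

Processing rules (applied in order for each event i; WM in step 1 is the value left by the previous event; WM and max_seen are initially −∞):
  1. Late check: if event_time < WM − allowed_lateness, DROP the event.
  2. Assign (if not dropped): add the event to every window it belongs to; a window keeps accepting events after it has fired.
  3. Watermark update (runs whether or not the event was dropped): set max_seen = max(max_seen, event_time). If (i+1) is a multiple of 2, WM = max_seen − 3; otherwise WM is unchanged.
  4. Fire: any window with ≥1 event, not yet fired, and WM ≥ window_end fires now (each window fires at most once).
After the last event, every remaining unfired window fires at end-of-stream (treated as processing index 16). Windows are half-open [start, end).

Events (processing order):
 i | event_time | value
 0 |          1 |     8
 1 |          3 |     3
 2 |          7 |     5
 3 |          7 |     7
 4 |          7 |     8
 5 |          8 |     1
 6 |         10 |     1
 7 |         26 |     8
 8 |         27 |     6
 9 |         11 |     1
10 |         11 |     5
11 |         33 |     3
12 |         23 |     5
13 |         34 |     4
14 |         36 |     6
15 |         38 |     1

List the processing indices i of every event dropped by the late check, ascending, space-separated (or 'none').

9 10 12

i=0 t=1 v=8: → [0,10); WM=−∞
i=1 t=3 v=3: → [0,10); WM=0
i=2 t=7 v=5: → [0,10); WM=0
i=3 t=7 v=7: → [0,10); WM=4
i=4 t=7 v=8: → [0,10); WM=4
i=5 t=8 v=1: → [0,10); WM=5
i=6 t=10 v=1: → [10,20); WM=5
i=7 t=26 v=8: → [20,30); WM=23; [0,10) fires=32 [10,20) fires=1
i=8 t=27 v=6: → [20,30); WM=23
i=9 t=11 v=1: DROP (t<23-3); WM=24
i=10 t=11 v=5: DROP (t<24-3); WM=24
i=11 t=33 v=3: → [30,40); WM=30; [20,30) fires=14
i=12 t=23 v=5: DROP (t<30-3); WM=30
i=13 t=34 v=4: → [30,40); WM=31
i=14 t=36 v=6: → [30,40); WM=31
i=15 t=38 v=1: → [30,40); WM=35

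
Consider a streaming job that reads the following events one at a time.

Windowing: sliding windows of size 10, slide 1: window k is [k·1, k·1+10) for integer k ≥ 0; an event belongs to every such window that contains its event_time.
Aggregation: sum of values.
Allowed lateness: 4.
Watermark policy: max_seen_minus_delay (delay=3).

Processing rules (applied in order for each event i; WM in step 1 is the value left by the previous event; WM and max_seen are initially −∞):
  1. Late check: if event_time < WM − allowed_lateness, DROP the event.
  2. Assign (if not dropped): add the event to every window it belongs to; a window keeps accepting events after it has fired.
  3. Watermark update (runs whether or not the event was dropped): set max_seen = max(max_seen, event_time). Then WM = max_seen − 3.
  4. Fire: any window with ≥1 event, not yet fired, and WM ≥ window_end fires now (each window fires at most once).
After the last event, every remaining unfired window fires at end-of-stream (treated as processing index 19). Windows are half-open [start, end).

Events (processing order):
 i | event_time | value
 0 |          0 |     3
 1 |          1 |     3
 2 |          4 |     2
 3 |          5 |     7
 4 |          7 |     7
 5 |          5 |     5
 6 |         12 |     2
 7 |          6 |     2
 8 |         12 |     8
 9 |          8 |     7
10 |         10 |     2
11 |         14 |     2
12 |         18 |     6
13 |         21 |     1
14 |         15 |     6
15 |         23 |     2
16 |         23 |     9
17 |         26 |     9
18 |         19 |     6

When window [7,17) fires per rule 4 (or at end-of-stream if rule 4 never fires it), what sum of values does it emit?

28

i=0 t=0 v=3: → [0,10); WM=-3
i=1 t=1 v=3: → [1,11),[0,10); WM=-2
i=2 t=4 v=2: → [4,14),[3,13),[2,12),[1,11),[0,10); WM=1
i=3 t=5 v=7: → [5,15),[4,14),[3,13),[2,12),[1,11),[0,10); WM=2
i=4 t=7 v=7: → [7,17),[6,16),[5,15),[4,14),[3,13),[2,12),[1,11),[0,10); WM=4
i=5 t=5 v=5: → [5,15),[4,14),[3,13),[2,12),[1,11),[0,10); WM=4
i=6 t=12 v=2: → [12,22),[11,21),[10,20),[9,19),[8,18),[7,17),[6,16),[5,15),[4,14),[3,13); WM=9
i=7 t=6 v=2: → [6,16),[5,15),[4,14),[3,13),[2,12),[1,11),[0,10); WM=9
i=8 t=12 v=8: → [12,22),[11,21),[10,20),[9,19),[8,18),[7,17),[6,16),[5,15),[4,14),[3,13); WM=9
i=9 t=8 v=7: → [8,18),[7,17),[6,16),[5,15),[4,14),[3,13),[2,12),[1,11),[0,10); WM=9
i=10 t=10 v=2: → [10,20),[9,19),[8,18),[7,17),[6,16),[5,15),[4,14),[3,13),[2,12),[1,11); WM=9
i=11 t=14 v=2: → [14,24),[13,23),[12,22),[11,21),[10,20),[9,19),[8,18),[7,17),[6,16),[5,15); WM=11; [0,10) fires=36 [1,11) fires=35
i=12 t=18 v=6: → [18,28),[17,27),[16,26),[15,25),[14,24),[13,23),[12,22),[11,21),[10,20),[9,19); WM=15; [2,12) fires=32 [3,13) fires=42 [4,14) fires=42 [5,15) fires=42
i=13 t=21 v=1: → [21,31),[20,30),[19,29),[18,28),[17,27),[16,26),[15,25),[14,24),[13,23),[12,22); WM=18; [6,16) fires=30 [7,17) fires=28 [8,18) fires=21
i=14 t=15 v=6: → [15,25),[14,24),[13,23),[12,22),[11,21),[10,20),[9,19),[8,18),[7,17),[6,16); WM=18
i=15 t=23 v=2: → [23,33),[22,32),[21,31),[20,30),[19,29),[18,28),[17,27),[16,26),[15,25),[14,24); WM=20; [9,19) fires=26 [10,20) fires=26
i=16 t=23 v=9: → [23,33),[22,32),[21,31),[20,30),[19,29),[18,28),[17,27),[16,26),[15,25),[14,24); WM=20
i=17 t=26 v=9: → [26,36),[25,35),[24,34),[23,33),[22,32),[21,31),[20,30),[19,29),[18,28),[17,27); WM=23; [11,21) fires=24 [12,22) fires=25 [13,23) fires=15
i=18 t=19 v=6: → [19,29),[18,28),[17,27),[16,26),[15,25),[14,24),[13,23),[12,22),[11,21),[10,20); WM=23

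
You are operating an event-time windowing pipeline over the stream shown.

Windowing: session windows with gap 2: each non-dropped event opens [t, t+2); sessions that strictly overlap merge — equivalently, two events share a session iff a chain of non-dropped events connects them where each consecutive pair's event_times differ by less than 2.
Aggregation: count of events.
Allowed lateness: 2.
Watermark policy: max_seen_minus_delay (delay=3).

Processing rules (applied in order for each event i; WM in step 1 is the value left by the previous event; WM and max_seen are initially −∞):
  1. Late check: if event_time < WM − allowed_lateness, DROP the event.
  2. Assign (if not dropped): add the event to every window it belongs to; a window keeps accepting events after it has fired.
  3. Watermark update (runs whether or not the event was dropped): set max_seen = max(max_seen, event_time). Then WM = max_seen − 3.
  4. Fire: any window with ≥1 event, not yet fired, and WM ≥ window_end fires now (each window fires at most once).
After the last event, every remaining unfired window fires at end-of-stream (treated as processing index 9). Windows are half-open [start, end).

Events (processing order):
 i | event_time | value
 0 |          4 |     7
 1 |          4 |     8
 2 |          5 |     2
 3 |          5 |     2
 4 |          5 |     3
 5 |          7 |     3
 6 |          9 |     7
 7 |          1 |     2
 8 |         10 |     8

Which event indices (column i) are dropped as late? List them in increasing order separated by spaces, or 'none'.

i=0 t=4 v=7: → [4,6); WM=1
i=1 t=4 v=8: → [4,6); WM=1
i=2 t=5 v=2: → [4,7); WM=2
i=3 t=5 v=2: → [4,7); WM=2
i=4 t=5 v=3: → [4,7); WM=2
i=5 t=7 v=3: → [7,9); WM=4
i=6 t=9 v=7: → [9,11); WM=6
i=7 t=1 v=2: DROP (t<6-2); WM=6
i=8 t=10 v=8: → [9,12); WM=7

7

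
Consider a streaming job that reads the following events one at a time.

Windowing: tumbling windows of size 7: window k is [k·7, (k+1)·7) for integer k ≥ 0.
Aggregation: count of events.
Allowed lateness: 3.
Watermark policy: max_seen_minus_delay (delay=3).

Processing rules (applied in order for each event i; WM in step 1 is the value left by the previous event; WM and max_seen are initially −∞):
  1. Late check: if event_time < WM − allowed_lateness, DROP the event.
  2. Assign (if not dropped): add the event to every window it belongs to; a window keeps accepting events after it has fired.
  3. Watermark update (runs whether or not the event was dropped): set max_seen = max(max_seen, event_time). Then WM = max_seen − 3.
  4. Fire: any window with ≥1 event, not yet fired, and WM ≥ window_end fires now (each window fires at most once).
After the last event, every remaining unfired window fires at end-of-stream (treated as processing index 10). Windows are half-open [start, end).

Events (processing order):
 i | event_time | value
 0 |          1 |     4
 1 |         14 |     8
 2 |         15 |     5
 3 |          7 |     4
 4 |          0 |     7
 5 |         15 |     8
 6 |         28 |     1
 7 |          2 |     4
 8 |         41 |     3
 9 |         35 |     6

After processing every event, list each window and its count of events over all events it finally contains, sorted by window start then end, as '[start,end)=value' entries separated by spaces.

[0,7)=1 [14,21)=3 [28,35)=1 [35,42)=2

i=0 t=1 v=4: → [0,7); WM=-2
i=1 t=14 v=8: → [14,21); WM=11; [0,7) fires=1
i=2 t=15 v=5: → [14,21); WM=12
i=3 t=7 v=4: DROP (t<12-3); WM=12
i=4 t=0 v=7: DROP (t<12-3); WM=12
i=5 t=15 v=8: → [14,21); WM=12
i=6 t=28 v=1: → [28,35); WM=25; [14,21) fires=3
i=7 t=2 v=4: DROP (t<25-3); WM=25
i=8 t=41 v=3: → [35,42); WM=38; [28,35) fires=1
i=9 t=35 v=6: → [35,42); WM=38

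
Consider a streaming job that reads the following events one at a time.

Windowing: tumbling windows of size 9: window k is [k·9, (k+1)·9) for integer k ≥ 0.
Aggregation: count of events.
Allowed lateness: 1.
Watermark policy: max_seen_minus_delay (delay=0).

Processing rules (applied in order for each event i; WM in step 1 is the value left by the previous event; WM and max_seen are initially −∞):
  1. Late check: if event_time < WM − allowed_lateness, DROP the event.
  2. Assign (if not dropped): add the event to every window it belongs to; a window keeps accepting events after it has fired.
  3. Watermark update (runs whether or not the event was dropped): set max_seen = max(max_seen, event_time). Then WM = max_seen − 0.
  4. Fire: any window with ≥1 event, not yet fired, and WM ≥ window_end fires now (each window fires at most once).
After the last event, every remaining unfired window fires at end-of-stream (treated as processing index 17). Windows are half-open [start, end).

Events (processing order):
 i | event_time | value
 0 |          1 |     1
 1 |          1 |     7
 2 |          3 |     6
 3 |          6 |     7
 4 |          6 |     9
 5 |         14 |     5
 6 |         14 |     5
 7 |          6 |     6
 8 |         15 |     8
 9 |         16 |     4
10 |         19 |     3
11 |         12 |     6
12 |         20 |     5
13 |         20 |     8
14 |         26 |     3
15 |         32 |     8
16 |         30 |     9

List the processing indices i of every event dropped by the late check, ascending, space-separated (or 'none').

7 11 16

i=0 t=1 v=1: → [0,9); WM=1
i=1 t=1 v=7: → [0,9); WM=1
i=2 t=3 v=6: → [0,9); WM=3
i=3 t=6 v=7: → [0,9); WM=6
i=4 t=6 v=9: → [0,9); WM=6
i=5 t=14 v=5: → [9,18); WM=14; [0,9) fires=5
i=6 t=14 v=5: → [9,18); WM=14
i=7 t=6 v=6: DROP (t<14-1); WM=14
i=8 t=15 v=8: → [9,18); WM=15
i=9 t=16 v=4: → [9,18); WM=16
i=10 t=19 v=3: → [18,27); WM=19; [9,18) fires=4
i=11 t=12 v=6: DROP (t<19-1); WM=19
i=12 t=20 v=5: → [18,27); WM=20
i=13 t=20 v=8: → [18,27); WM=20
i=14 t=26 v=3: → [18,27); WM=26
i=15 t=32 v=8: → [27,36); WM=32; [18,27) fires=4
i=16 t=30 v=9: DROP (t<32-1); WM=32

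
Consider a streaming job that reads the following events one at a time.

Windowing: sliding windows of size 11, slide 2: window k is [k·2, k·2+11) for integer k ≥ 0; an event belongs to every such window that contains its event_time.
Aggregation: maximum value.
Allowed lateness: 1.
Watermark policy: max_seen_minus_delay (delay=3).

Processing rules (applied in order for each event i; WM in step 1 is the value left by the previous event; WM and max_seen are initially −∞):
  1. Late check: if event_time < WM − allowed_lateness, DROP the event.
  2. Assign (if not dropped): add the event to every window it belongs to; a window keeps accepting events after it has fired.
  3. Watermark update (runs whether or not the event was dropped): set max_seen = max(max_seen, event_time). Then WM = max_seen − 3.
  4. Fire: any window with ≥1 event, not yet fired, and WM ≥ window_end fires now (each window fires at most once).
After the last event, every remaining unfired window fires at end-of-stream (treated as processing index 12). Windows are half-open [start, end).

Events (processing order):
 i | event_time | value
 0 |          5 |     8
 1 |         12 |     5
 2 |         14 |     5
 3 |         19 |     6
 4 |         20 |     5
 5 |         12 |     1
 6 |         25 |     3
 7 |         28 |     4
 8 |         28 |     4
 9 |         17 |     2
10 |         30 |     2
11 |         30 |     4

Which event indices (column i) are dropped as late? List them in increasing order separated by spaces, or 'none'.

i=0 t=5 v=8: → [4,15),[2,13),[0,11); WM=2
i=1 t=12 v=5: → [12,23),[10,21),[8,19),[6,17),[4,15),[2,13); WM=9
i=2 t=14 v=5: → [14,25),[12,23),[10,21),[8,19),[6,17),[4,15); WM=11; [0,11) fires=8
i=3 t=19 v=6: → [18,29),[16,27),[14,25),[12,23),[10,21); WM=16; [2,13) fires=8 [4,15) fires=8
i=4 t=20 v=5: → [20,31),[18,29),[16,27),[14,25),[12,23),[10,21); WM=17; [6,17) fires=5
i=5 t=12 v=1: DROP (t<17-1); WM=17
i=6 t=25 v=3: → [24,35),[22,33),[20,31),[18,29),[16,27); WM=22; [8,19) fires=5 [10,21) fires=6
i=7 t=28 v=4: → [28,39),[26,37),[24,35),[22,33),[20,31),[18,29); WM=25; [12,23) fires=6 [14,25) fires=6
i=8 t=28 v=4: → [28,39),[26,37),[24,35),[22,33),[20,31),[18,29); WM=25
i=9 t=17 v=2: DROP (t<25-1); WM=25
i=10 t=30 v=2: → [30,41),[28,39),[26,37),[24,35),[22,33),[20,31); WM=27; [16,27) fires=6
i=11 t=30 v=4: → [30,41),[28,39),[26,37),[24,35),[22,33),[20,31); WM=27

5 9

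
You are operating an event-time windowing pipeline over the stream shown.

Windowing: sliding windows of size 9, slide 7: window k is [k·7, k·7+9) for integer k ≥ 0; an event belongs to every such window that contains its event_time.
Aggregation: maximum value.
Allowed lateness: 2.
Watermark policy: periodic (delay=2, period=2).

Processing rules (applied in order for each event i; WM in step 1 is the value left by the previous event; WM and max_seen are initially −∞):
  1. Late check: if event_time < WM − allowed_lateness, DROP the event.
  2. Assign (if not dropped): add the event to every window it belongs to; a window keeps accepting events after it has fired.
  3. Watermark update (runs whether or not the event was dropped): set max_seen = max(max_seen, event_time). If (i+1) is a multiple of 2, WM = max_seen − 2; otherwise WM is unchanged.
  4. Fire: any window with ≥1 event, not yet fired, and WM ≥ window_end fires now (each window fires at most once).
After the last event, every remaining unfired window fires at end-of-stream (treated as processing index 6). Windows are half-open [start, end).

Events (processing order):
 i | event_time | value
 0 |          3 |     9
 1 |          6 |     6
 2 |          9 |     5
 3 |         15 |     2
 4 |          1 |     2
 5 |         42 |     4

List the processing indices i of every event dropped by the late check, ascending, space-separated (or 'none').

4

i=0 t=3 v=9: → [0,9); WM=−∞
i=1 t=6 v=6: → [0,9); WM=4
i=2 t=9 v=5: → [7,16); WM=4
i=3 t=15 v=2: → [14,23),[7,16); WM=13; [0,9) fires=9
i=4 t=1 v=2: DROP (t<13-2); WM=13
i=5 t=42 v=4: → [42,51),[35,44); WM=40; [7,16) fires=5 [14,23) fires=2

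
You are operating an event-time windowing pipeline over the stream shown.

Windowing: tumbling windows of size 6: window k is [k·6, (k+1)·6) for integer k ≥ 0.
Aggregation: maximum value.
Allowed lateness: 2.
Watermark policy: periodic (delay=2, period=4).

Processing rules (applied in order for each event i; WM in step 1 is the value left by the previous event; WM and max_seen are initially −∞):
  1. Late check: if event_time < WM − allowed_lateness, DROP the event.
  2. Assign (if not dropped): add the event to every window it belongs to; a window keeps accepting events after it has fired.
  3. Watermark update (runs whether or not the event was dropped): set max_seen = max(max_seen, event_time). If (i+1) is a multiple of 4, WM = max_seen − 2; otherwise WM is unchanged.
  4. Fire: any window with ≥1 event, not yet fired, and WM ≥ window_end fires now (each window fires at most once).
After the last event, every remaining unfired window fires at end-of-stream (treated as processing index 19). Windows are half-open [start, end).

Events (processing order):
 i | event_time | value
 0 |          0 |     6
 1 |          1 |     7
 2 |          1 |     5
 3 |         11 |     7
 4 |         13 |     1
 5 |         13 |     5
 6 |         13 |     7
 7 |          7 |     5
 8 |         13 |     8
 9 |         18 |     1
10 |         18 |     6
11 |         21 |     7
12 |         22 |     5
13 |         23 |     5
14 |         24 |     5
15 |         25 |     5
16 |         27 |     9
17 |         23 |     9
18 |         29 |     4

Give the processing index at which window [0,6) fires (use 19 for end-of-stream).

i=0 t=0 v=6: → [0,6); WM=−∞
i=1 t=1 v=7: → [0,6); WM=−∞
i=2 t=1 v=5: → [0,6); WM=−∞
i=3 t=11 v=7: → [6,12); WM=9; [0,6) fires=7
i=4 t=13 v=1: → [12,18); WM=9
i=5 t=13 v=5: → [12,18); WM=9
i=6 t=13 v=7: → [12,18); WM=9
i=7 t=7 v=5: → [6,12); WM=11
i=8 t=13 v=8: → [12,18); WM=11
i=9 t=18 v=1: → [18,24); WM=11
i=10 t=18 v=6: → [18,24); WM=11
i=11 t=21 v=7: → [18,24); WM=19; [6,12) fires=7 [12,18) fires=8
i=12 t=22 v=5: → [18,24); WM=19
i=13 t=23 v=5: → [18,24); WM=19
i=14 t=24 v=5: → [24,30); WM=19
i=15 t=25 v=5: → [24,30); WM=23
i=16 t=27 v=9: → [24,30); WM=23
i=17 t=23 v=9: → [18,24); WM=23
i=18 t=29 v=4: → [24,30); WM=23

3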